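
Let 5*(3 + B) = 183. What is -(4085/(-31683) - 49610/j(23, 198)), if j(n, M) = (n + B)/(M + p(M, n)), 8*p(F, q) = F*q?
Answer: 12059588938285/17932578 ≈ 6.7250e+5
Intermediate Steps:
B = 168/5 (B = -3 + (1/5)*183 = -3 + 183/5 = 168/5 ≈ 33.600)
p(F, q) = F*q/8 (p(F, q) = (F*q)/8 = F*q/8)
j(n, M) = (168/5 + n)/(M + M*n/8) (j(n, M) = (n + 168/5)/(M + M*n/8) = (168/5 + n)/(M + M*n/8))
-(4085/(-31683) - 49610/j(23, 198)) = -(4085/(-31683) - 49610*495*(8 + 23)/(4*(168 + 5*23))) = -(4085*(-1/31683) - 49610*15345/(4*(168 + 115))) = -(-4085/31683 - 49610/((8/5)*(1/198)*(1/31)*283)) = -(-4085/31683 - 49610/1132/15345) = -(-4085/31683 - 49610*15345/1132) = -(-4085/31683 - 380632725/566) = -1*(-12059588938285/17932578) = 12059588938285/17932578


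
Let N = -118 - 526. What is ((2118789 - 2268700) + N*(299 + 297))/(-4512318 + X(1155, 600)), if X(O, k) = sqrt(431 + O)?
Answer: 1204191023865/10180506865769 + 533735*sqrt(1586)/20361013731538 ≈ 0.11829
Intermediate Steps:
N = -644
((2118789 - 2268700) + N*(299 + 297))/(-4512318 + X(1155, 600)) = ((2118789 - 2268700) - 644*(299 + 297))/(-4512318 + sqrt(431 + 1155)) = (-149911 - 644*596)/(-4512318 + sqrt(1586)) = (-149911 - 383824)/(-4512318 + sqrt(1586)) = -533735/(-4512318 + sqrt(1586))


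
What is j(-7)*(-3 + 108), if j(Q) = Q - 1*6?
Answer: -1365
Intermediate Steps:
j(Q) = -6 + Q (j(Q) = Q - 6 = -6 + Q)
j(-7)*(-3 + 108) = (-6 - 7)*(-3 + 108) = -13*105 = -1365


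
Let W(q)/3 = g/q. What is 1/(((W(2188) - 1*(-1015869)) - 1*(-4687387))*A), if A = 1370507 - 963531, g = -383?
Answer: 547/1269635190775376 ≈ 4.3083e-13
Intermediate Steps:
W(q) = -1149/q (W(q) = 3*(-383/q) = -1149/q)
A = 406976
1/(((W(2188) - 1*(-1015869)) - 1*(-4687387))*A) = 1/((-1149/2188 - 1*(-1015869)) - 1*(-4687387)*406976) = (1/406976)/((-1149*1/2188 + 1015869) + 4687387) = (1/406976)/((-1149/2188 + 1015869) + 4687387) = (1/406976)/(2222720223/2188 + 4687387) = (1/406976)/(12478722979/2188) = (2188/12478722979)*(1/406976) = 547/1269635190775376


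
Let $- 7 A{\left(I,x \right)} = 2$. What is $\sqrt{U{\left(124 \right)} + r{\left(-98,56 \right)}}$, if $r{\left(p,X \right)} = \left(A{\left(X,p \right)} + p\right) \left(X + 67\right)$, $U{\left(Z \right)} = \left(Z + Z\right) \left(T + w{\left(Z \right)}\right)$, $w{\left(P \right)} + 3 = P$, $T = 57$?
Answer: $\frac{8 \sqrt{24542}}{7} \approx 179.04$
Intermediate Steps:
$w{\left(P \right)} = -3 + P$
$A{\left(I,x \right)} = - \frac{2}{7}$ ($A{\left(I,x \right)} = \left(- \frac{1}{7}\right) 2 = - \frac{2}{7}$)
$U{\left(Z \right)} = 2 Z \left(54 + Z\right)$ ($U{\left(Z \right)} = \left(Z + Z\right) \left(57 + \left(-3 + Z\right)\right) = 2 Z \left(54 + Z\right)$)
$r{\left(p,X \right)} = \left(67 + X\right) \left(- \frac{2}{7} + p\right)$ ($r{\left(p,X \right)} = \left(- \frac{2}{7} + p\right) \left(X + 67\right) = \left(- \frac{2}{7} + p\right) \left(67 + X\right) = \left(67 + X\right) \left(- \frac{2}{7} + p\right)$)
$\sqrt{U{\left(124 \right)} + r{\left(-98,56 \right)}} = \sqrt{2 \cdot 124 \left(54 + 124\right) + \left(- \frac{134}{7} + 67 \left(-98\right) - 16 + 56 \left(-98\right)\right)} = \sqrt{2 \cdot 124 \cdot 178 - \frac{84624}{7}} = \sqrt{44144 - \frac{84624}{7}} = \sqrt{\frac{224384}{7}} = \frac{8 \sqrt{24542}}{7}$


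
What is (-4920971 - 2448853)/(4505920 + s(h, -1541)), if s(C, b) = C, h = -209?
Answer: -1052832/643673 ≈ -1.6357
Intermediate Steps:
(-4920971 - 2448853)/(4505920 + s(h, -1541)) = (-4920971 - 2448853)/(4505920 - 209) = -7369824/4505711 = -7369824*1/4505711 = -1052832/643673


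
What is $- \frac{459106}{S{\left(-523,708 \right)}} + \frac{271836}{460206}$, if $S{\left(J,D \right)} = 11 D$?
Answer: $- \frac{5810174363}{99557898} \approx -58.36$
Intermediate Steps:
$- \frac{459106}{S{\left(-523,708 \right)}} + \frac{271836}{460206} = - \frac{459106}{11 \cdot 708} + \frac{271836}{460206} = - \frac{459106}{7788} + 271836 \cdot \frac{1}{460206} = \left(-459106\right) \frac{1}{7788} + \frac{15102}{25567} = - \frac{229553}{3894} + \frac{15102}{25567} = - \frac{5810174363}{99557898}$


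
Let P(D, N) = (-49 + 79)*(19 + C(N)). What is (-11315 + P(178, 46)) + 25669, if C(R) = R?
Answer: 16304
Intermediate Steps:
P(D, N) = 570 + 30*N (P(D, N) = (-49 + 79)*(19 + N) = 30*(19 + N) = 570 + 30*N)
(-11315 + P(178, 46)) + 25669 = (-11315 + (570 + 30*46)) + 25669 = (-11315 + (570 + 1380)) + 25669 = (-11315 + 1950) + 25669 = -9365 + 25669 = 16304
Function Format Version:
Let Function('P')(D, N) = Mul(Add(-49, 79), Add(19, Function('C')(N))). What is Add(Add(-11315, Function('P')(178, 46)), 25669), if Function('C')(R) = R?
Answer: 16304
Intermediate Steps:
Function('P')(D, N) = Add(570, Mul(30, N)) (Function('P')(D, N) = Mul(Add(-49, 79), Add(19, N)) = Mul(30, Add(19, N)) = Add(570, Mul(30, N)))
Add(Add(-11315, Function('P')(178, 46)), 25669) = Add(Add(-11315, Add(570, Mul(30, 46))), 25669) = Add(Add(-11315, Add(570, 1380)), 25669) = Add(Add(-11315, 1950), 25669) = Add(-9365, 25669) = 16304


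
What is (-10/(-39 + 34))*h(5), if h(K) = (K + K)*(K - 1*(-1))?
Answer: 120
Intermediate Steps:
h(K) = 2*K*(1 + K) (h(K) = (2*K)*(K + 1) = (2*K)*(1 + K) = 2*K*(1 + K))
(-10/(-39 + 34))*h(5) = (-10/(-39 + 34))*(2*5*(1 + 5)) = (-10/(-5))*(2*5*6) = -10*(-1/5)*60 = 2*60 = 120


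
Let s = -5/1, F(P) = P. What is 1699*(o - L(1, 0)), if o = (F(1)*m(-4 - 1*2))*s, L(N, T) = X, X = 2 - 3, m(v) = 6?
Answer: -49271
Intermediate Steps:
s = -5 (s = -5*1 = -5)
X = -1
L(N, T) = -1
o = -30 (o = (1*6)*(-5) = 6*(-5) = -30)
1699*(o - L(1, 0)) = 1699*(-30 - 1*(-1)) = 1699*(-30 + 1) = 1699*(-29) = -49271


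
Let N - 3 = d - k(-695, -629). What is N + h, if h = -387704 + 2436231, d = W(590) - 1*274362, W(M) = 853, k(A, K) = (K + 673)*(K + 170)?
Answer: 1795217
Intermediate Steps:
k(A, K) = (170 + K)*(673 + K) (k(A, K) = (673 + K)*(170 + K) = (170 + K)*(673 + K))
d = -273509 (d = 853 - 1*274362 = 853 - 274362 = -273509)
N = -253310 (N = 3 + (-273509 - (114410 + (-629)² + 843*(-629))) = 3 + (-273509 - (114410 + 395641 - 530247)) = 3 + (-273509 - 1*(-20196)) = 3 + (-273509 + 20196) = 3 - 253313 = -253310)
h = 2048527
N + h = -253310 + 2048527 = 1795217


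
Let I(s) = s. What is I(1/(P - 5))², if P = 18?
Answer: 1/169 ≈ 0.0059172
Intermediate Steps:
I(1/(P - 5))² = (1/(18 - 5))² = (1/13)² = 1/169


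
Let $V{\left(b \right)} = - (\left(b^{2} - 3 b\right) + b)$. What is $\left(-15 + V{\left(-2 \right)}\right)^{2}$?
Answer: $529$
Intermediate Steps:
$V{\left(b \right)} = - b^{2} + 2 b$ ($V{\left(b \right)} = - (b^{2} - 2 b) = - b^{2} + 2 b$)
$\left(-15 + V{\left(-2 \right)}\right)^{2} = \left(-15 - 2 \left(2 - -2\right)\right)^{2} = \left(-15 - 2 \left(2 + 2\right)\right)^{2} = \left(-15 - 8\right)^{2} = \left(-23\right)^{2} = 529$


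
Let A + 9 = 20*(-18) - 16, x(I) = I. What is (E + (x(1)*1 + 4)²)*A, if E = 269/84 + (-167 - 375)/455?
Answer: -1622291/156 ≈ -10399.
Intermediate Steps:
E = 10981/5460 (E = 269*(1/84) - 542*1/455 = 269/84 - 542/455 = 10981/5460 ≈ 2.0112)
A = -385 (A = -9 + (20*(-18) - 16) = -9 + (-360 - 16) = -9 - 376 = -385)
(E + (x(1)*1 + 4)²)*A = (10981/5460 + (1*1 + 4)²)*(-385) = (10981/5460 + (1 + 4)²)*(-385) = (10981/5460 + 5²)*(-385) = (10981/5460 + 25)*(-385) = (147481/5460)*(-385) = -1622291/156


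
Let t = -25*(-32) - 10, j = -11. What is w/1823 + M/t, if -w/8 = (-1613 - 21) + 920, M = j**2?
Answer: 4733063/1440170 ≈ 3.2865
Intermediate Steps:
t = 790 (t = 800 - 10 = 790)
M = 121 (M = (-11)**2 = 121)
w = 5712 (w = -8*((-1613 - 21) + 920) = -8*(-1634 + 920) = -8*(-714) = 5712)
w/1823 + M/t = 5712/1823 + 121/790 = 4733063/1440170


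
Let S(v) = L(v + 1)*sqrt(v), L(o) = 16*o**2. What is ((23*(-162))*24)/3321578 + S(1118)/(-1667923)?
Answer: -44712/1660789 - 20034576*sqrt(1118)/1667923 ≈ -401.66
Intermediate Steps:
S(v) = 16*sqrt(v)*(1 + v)**2 (S(v) = (16*(v + 1)**2)*sqrt(v) = (16*(1 + v)**2)*sqrt(v) = 16*sqrt(v)*(1 + v)**2)
((23*(-162))*24)/3321578 + S(1118)/(-1667923) = ((23*(-162))*24)/3321578 + (16*sqrt(1118)*(1 + 1118)**2)/(-1667923) = -3726*24*(1/3321578) + (16*sqrt(1118)*1119**2)*(-1/1667923) = -89424*1/3321578 + (16*sqrt(1118)*1252161)*(-1/1667923) = -44712/1660789 + (20034576*sqrt(1118))*(-1/1667923) = -44712/1660789 - 20034576*sqrt(1118)/1667923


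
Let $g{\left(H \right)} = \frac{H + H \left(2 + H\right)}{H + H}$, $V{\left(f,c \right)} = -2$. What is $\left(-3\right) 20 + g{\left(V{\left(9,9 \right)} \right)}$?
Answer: $- \frac{119}{2} \approx -59.5$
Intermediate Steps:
$g{\left(H \right)} = \frac{H + H \left(2 + H\right)}{2 H}$
$\left(-3\right) 20 + g{\left(V{\left(9,9 \right)} \right)} = \left(-3\right) 20 + \left(\frac{3}{2} + \frac{1}{2} \left(-2\right)\right) = -60 + \left(\frac{3}{2} - 1\right) = -60 + \frac{1}{2} = - \frac{119}{2}$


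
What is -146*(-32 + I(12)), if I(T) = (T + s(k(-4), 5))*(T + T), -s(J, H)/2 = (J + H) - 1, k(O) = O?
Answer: -37376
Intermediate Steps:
s(J, H) = 2 - 2*H - 2*J (s(J, H) = -2*((J + H) - 1) = -2*((H + J) - 1) = -2*(-1 + H + J) = 2 - 2*H - 2*J)
I(T) = 2*T² (I(T) = (T + (2 - 2*5 - 2*(-4)))*(T + T) = (T + (2 - 10 + 8))*(2*T) = (T + 0)*(2*T) = T*(2*T) = 2*T²)
-146*(-32 + I(12)) = -146*(-32 + 2*12²) = -146*(-32 + 2*144) = -146*(-32 + 288) = -146*256 = -37376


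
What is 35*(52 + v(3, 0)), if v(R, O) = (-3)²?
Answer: 2135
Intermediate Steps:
v(R, O) = 9
35*(52 + v(3, 0)) = 35*(52 + 9) = 35*61 = 2135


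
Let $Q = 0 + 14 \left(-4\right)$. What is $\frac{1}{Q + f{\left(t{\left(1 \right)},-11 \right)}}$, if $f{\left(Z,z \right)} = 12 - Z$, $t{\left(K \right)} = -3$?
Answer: $- \frac{1}{41} \approx -0.02439$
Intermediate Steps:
$Q = -56$ ($Q = 0 - 56 = -56$)
$\frac{1}{Q + f{\left(t{\left(1 \right)},-11 \right)}} = \frac{1}{-56 + \left(12 - -3\right)} = \frac{1}{-56 + \left(12 + 3\right)} = \frac{1}{-56 + 15} = \frac{1}{-41} = - \frac{1}{41}$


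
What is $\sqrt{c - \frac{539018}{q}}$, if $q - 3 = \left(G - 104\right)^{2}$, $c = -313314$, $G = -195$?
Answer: $\frac{i \sqrt{626097639647774}}{44702} \approx 559.75 i$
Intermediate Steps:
$q = 89404$ ($q = 3 + \left(-195 - 104\right)^{2} = 3 + \left(-299\right)^{2} = 3 + 89401 = 89404$)
$\sqrt{c - \frac{539018}{q}} = \sqrt{-313314 - \frac{539018}{89404}} = \sqrt{-313314 - \frac{269509}{44702}} = \sqrt{- \frac{14006031937}{44702}} = \frac{i \sqrt{626097639647774}}{44702}$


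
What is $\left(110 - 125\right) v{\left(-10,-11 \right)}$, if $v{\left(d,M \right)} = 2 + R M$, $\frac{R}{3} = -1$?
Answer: $-525$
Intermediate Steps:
$R = -3$ ($R = 3 \left(-1\right) = -3$)
$v{\left(d,M \right)} = 2 - 3 M$
$\left(110 - 125\right) v{\left(-10,-11 \right)} = \left(110 - 125\right) \left(2 - -33\right) = - 15 \left(2 + 33\right) = \left(-15\right) 35 = -525$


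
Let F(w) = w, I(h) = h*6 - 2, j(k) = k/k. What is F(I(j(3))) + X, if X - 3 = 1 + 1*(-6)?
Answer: 2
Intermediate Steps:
j(k) = 1
I(h) = -2 + 6*h (I(h) = 6*h - 2 = -2 + 6*h)
X = -2 (X = 3 + (1 + 1*(-6)) = 3 + (1 - 6) = 3 - 5 = -2)
F(I(j(3))) + X = (-2 + 6*1) - 2 = (-2 + 6) - 2 = 4 - 2 = 2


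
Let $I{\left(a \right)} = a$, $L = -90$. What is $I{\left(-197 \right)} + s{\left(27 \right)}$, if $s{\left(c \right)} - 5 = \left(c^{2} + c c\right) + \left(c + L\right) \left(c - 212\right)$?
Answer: $12921$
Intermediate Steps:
$s{\left(c \right)} = 5 + 2 c^{2} + \left(-212 + c\right) \left(-90 + c\right)$ ($s{\left(c \right)} = 5 + \left(\left(c^{2} + c c\right) + \left(c - 90\right) \left(c - 212\right)\right) = 5 + \left(\left(c^{2} + c^{2}\right) + \left(-90 + c\right) \left(-212 + c\right)\right) = 5 + \left(2 c^{2} + \left(-212 + c\right) \left(-90 + c\right)\right) = 5 + 2 c^{2} + \left(-212 + c\right) \left(-90 + c\right)$)
$I{\left(-197 \right)} + s{\left(27 \right)} = -197 + \left(19085 - 8154 + 3 \cdot 27^{2}\right) = -197 + \left(19085 - 8154 + 3 \cdot 729\right) = -197 + \left(19085 - 8154 + 2187\right) = -197 + 13118 = 12921$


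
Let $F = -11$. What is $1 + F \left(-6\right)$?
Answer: $67$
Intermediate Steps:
$1 + F \left(-6\right) = 1 - -66 = 1 + 66 = 67$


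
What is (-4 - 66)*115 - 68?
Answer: -8118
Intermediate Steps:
(-4 - 66)*115 - 68 = -70*115 - 68 = -8050 - 68 = -8118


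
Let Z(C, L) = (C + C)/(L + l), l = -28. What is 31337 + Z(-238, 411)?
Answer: 12001595/383 ≈ 31336.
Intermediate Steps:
Z(C, L) = 2*C/(-28 + L) (Z(C, L) = (C + C)/(L - 28) = (2*C)/(-28 + L) = 2*C/(-28 + L))
31337 + Z(-238, 411) = 31337 + 2*(-238)/(-28 + 411) = 31337 + 2*(-238)/383 = 31337 + 2*(-238)*(1/383) = 31337 - 476/383 = 12001595/383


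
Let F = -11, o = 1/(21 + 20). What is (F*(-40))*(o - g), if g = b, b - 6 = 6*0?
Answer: -107800/41 ≈ -2629.3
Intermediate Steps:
o = 1/41 ≈ 0.024390
b = 6 (b = 6 + 6*0 = 6 + 0 = 6)
g = 6
(F*(-40))*(o - g) = (-11*(-40))*(1/41 - 1*6) = 440*(1/41 - 6) = 440*(-245/41) = -107800/41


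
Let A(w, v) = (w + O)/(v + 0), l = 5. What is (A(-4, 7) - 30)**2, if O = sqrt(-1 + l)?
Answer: 44944/49 ≈ 917.22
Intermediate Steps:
O = 2 (O = sqrt(-1 + 5) = sqrt(4) = 2)
A(w, v) = (2 + w)/v (A(w, v) = (w + 2)/(v + 0) = (2 + w)/v)
(A(-4, 7) - 30)**2 = ((2 - 4)/7 - 30)**2 = ((1/7)*(-2) - 30)**2 = (-2/7 - 30)**2 = (-212/7)**2 = 44944/49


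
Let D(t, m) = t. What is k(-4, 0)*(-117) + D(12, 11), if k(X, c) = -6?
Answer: 714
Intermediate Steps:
k(-4, 0)*(-117) + D(12, 11) = -6*(-117) + 12 = 702 + 12 = 714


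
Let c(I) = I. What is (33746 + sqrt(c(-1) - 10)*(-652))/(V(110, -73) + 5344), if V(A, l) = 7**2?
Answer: 33746/5393 - 652*I*sqrt(11)/5393 ≈ 6.2574 - 0.40097*I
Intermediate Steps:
V(A, l) = 49
(33746 + sqrt(c(-1) - 10)*(-652))/(V(110, -73) + 5344) = (33746 + sqrt(-1 - 10)*(-652))/(49 + 5344) = (33746 + sqrt(-11)*(-652))/5393 = (33746 + (I*sqrt(11))*(-652))*(1/5393) = (33746 - 652*I*sqrt(11))*(1/5393) = 33746/5393 - 652*I*sqrt(11)/5393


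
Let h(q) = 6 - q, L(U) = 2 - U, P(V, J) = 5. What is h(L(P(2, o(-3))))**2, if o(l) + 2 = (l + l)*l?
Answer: 81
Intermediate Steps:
o(l) = -2 + 2*l**2 (o(l) = -2 + (l + l)*l = -2 + (2*l)*l = -2 + 2*l**2)
h(L(P(2, o(-3))))**2 = (6 - (2 - 1*5))**2 = (6 - (2 - 5))**2 = (6 - 1*(-3))**2 = (6 + 3)**2 = 9**2 = 81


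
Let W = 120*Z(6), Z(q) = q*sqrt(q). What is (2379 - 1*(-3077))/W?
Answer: 341*sqrt(6)/270 ≈ 3.0936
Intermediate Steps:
Z(q) = q**(3/2)
W = 720*sqrt(6) (W = 120*6**(3/2) = 120*(6*sqrt(6)) = 720*sqrt(6) ≈ 1763.6)
(2379 - 1*(-3077))/W = (2379 - 1*(-3077))/((720*sqrt(6))) = (2379 + 3077)*(sqrt(6)/4320) = 5456*(sqrt(6)/4320) = 341*sqrt(6)/270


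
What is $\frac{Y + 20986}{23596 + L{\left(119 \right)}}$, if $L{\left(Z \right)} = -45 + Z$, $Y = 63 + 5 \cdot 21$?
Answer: $\frac{10577}{11835} \approx 0.89371$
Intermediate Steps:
$Y = 168$ ($Y = 63 + 105 = 168$)
$\frac{Y + 20986}{23596 + L{\left(119 \right)}} = \frac{168 + 20986}{23596 + \left(-45 + 119\right)} = \frac{21154}{23596 + 74} = \frac{21154}{23670} = 21154 \cdot \frac{1}{23670} = \frac{10577}{11835}$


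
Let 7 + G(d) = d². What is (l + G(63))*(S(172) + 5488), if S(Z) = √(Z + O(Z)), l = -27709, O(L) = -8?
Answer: -130323536 - 47494*√41 ≈ -1.3063e+8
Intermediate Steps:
G(d) = -7 + d²
S(Z) = √(-8 + Z) (S(Z) = √(Z - 8) = √(-8 + Z))
(l + G(63))*(S(172) + 5488) = (-27709 + (-7 + 63²))*(√(-8 + 172) + 5488) = (-27709 + (-7 + 3969))*(√164 + 5488) = (-27709 + 3962)*(2*√41 + 5488) = -23747*(5488 + 2*√41) = -130323536 - 47494*√41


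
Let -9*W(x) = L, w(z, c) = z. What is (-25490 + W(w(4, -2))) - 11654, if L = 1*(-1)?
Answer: -334295/9 ≈ -37144.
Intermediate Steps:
L = -1
W(x) = ⅑ (W(x) = -⅑*(-1) = ⅑)
(-25490 + W(w(4, -2))) - 11654 = (-25490 + ⅑) - 11654 = -229409/9 - 11654 = -334295/9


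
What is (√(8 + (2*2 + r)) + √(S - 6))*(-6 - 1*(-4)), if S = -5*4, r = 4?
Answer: -8 - 2*I*√26 ≈ -8.0 - 10.198*I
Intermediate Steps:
S = -20
(√(8 + (2*2 + r)) + √(S - 6))*(-6 - 1*(-4)) = (√(8 + (2*2 + 4)) + √(-20 - 6))*(-6 - 1*(-4)) = (√(8 + (4 + 4)) + √(-26))*(-6 + 4) = (√(8 + 8) + I*√26)*(-2) = (√16 + I*√26)*(-2) = (4 + I*√26)*(-2) = -8 - 2*I*√26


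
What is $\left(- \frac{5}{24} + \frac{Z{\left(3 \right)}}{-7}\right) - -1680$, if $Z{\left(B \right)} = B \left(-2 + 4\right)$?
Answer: $\frac{282061}{168} \approx 1678.9$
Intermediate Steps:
$Z{\left(B \right)} = 2 B$ ($Z{\left(B \right)} = B 2 = 2 B$)
$\left(- \frac{5}{24} + \frac{Z{\left(3 \right)}}{-7}\right) - -1680 = \left(- \frac{5}{24} + \frac{2 \cdot 3}{-7}\right) - -1680 = \left(\left(-5\right) \frac{1}{24} + 6 \left(- \frac{1}{7}\right)\right) + 1680 = \left(- \frac{5}{24} - \frac{6}{7}\right) + 1680 = - \frac{179}{168} + 1680 = \frac{282061}{168}$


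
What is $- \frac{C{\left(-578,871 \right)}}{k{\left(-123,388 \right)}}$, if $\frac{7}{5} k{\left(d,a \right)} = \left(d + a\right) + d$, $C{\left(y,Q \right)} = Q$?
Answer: $- \frac{6097}{710} \approx -8.5873$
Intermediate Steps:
$k{\left(d,a \right)} = \frac{5 a}{7} + \frac{10 d}{7}$ ($k{\left(d,a \right)} = \frac{5 \left(\left(d + a\right) + d\right)}{7} = \frac{5 \left(\left(a + d\right) + d\right)}{7} = \frac{5 \left(a + 2 d\right)}{7} = \frac{5 a}{7} + \frac{10 d}{7}$)
$- \frac{C{\left(-578,871 \right)}}{k{\left(-123,388 \right)}} = - \frac{871}{\frac{5}{7} \cdot 388 + \frac{10}{7} \left(-123\right)} = - \frac{871}{\frac{1940}{7} - \frac{1230}{7}} = - \frac{871}{\frac{710}{7}} = - \frac{871 \cdot 7}{710} = \left(-1\right) \frac{6097}{710} = - \frac{6097}{710}$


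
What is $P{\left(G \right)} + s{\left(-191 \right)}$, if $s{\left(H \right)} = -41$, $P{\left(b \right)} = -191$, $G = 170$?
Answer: $-232$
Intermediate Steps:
$P{\left(G \right)} + s{\left(-191 \right)} = -191 - 41 = -232$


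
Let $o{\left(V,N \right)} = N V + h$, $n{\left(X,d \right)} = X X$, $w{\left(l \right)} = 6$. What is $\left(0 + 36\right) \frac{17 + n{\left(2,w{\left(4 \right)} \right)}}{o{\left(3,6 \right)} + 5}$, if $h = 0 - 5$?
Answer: $42$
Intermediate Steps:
$h = -5$ ($h = 0 - 5 = -5$)
$n{\left(X,d \right)} = X^{2}$
$o{\left(V,N \right)} = -5 + N V$ ($o{\left(V,N \right)} = N V - 5 = -5 + N V$)
$\left(0 + 36\right) \frac{17 + n{\left(2,w{\left(4 \right)} \right)}}{o{\left(3,6 \right)} + 5} = \left(0 + 36\right) \frac{17 + 2^{2}}{\left(-5 + 6 \cdot 3\right) + 5} = 36 \frac{17 + 4}{\left(-5 + 18\right) + 5} = 36 \frac{21}{13 + 5} = 36 \cdot \frac{21}{18} = 36 \cdot 21 \cdot \frac{1}{18} = 36 \cdot \frac{7}{6} = 42$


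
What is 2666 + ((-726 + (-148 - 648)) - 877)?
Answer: 267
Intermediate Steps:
2666 + ((-726 + (-148 - 648)) - 877) = 2666 + ((-726 - 796) - 877) = 2666 + (-1522 - 877) = 2666 - 2399 = 267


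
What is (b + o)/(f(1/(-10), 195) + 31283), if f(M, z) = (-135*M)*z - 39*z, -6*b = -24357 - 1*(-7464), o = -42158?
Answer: -78685/52621 ≈ -1.4953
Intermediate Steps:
b = 5631/2 (b = -(-24357 - 1*(-7464))/6 = -(-24357 + 7464)/6 = -⅙*(-16893) = 5631/2 ≈ 2815.5)
f(M, z) = -39*z - 135*M*z (f(M, z) = -135*M*z - 39*z = -39*z - 135*M*z)
(b + o)/(f(1/(-10), 195) + 31283) = (5631/2 - 42158)/(-3*195*(13 + 45/(-10)) + 31283) = -78685/(2*(-3*195*(13 + 45*(-⅒)) + 31283)) = -78685/(2*(-3*195*(13 - 9/2) + 31283)) = -78685/(2*(-3*195*17/2 + 31283)) = -78685/(2*(-9945/2 + 31283)) = -78685/(2*52621/2) = -78685/2*2/52621 = -78685/52621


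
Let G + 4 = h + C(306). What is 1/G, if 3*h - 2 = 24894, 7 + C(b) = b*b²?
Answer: 3/85982711 ≈ 3.4891e-8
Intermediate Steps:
C(b) = -7 + b³ (C(b) = -7 + b*b² = -7 + b³)
h = 24896/3 (h = ⅔ + (⅓)*24894 = ⅔ + 8298 = 24896/3 ≈ 8298.7)
G = 85982711/3 (G = -4 + (24896/3 + (-7 + 306³)) = -4 + (24896/3 + (-7 + 28652616)) = -4 + (24896/3 + 28652609) = -4 + 85982723/3 = 85982711/3 ≈ 2.8661e+7)
1/G = 1/(85982711/3) = 3/85982711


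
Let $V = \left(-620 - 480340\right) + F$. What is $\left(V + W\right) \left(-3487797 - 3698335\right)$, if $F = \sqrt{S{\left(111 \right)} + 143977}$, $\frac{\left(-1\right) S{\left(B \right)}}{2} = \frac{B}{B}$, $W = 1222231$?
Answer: $-5326871253772 - 35930660 \sqrt{5759} \approx -5.3296 \cdot 10^{12}$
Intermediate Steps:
$S{\left(B \right)} = -2$ ($S{\left(B \right)} = - 2 \frac{B}{B} = \left(-2\right) 1 = -2$)
$F = 5 \sqrt{5759}$ ($F = \sqrt{-2 + 143977} = \sqrt{143975} = 5 \sqrt{5759} \approx 379.44$)
$V = -480960 + 5 \sqrt{5759}$ ($V = \left(-620 - 480340\right) + 5 \sqrt{5759} = -480960 + 5 \sqrt{5759} \approx -4.8058 \cdot 10^{5}$)
$\left(V + W\right) \left(-3487797 - 3698335\right) = \left(\left(-480960 + 5 \sqrt{5759}\right) + 1222231\right) \left(-3487797 - 3698335\right) = \left(741271 + 5 \sqrt{5759}\right) \left(-7186132\right) = -5326871253772 - 35930660 \sqrt{5759}$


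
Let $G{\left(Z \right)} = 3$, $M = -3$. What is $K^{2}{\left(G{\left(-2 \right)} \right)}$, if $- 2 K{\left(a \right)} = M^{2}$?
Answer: $\frac{81}{4} \approx 20.25$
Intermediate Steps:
$K{\left(a \right)} = - \frac{9}{2}$ ($K{\left(a \right)} = - \frac{\left(-3\right)^{2}}{2} = \left(- \frac{1}{2}\right) 9 = - \frac{9}{2}$)
$K^{2}{\left(G{\left(-2 \right)} \right)} = \left(- \frac{9}{2}\right)^{2} = \frac{81}{4}$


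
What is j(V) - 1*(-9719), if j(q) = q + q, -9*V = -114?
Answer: 29233/3 ≈ 9744.3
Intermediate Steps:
V = 38/3 (V = -1/9*(-114) = 38/3 ≈ 12.667)
j(q) = 2*q
j(V) - 1*(-9719) = 2*(38/3) - 1*(-9719) = 76/3 + 9719 = 29233/3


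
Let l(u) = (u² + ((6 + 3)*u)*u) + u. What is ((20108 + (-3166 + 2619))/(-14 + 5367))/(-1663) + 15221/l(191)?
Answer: 128358151058/3249253137039 ≈ 0.039504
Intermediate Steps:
l(u) = u + 10*u² (l(u) = (u² + (9*u)*u) + u = (u² + 9*u²) + u = 10*u² + u = u + 10*u²)
((20108 + (-3166 + 2619))/(-14 + 5367))/(-1663) + 15221/l(191) = ((20108 + (-3166 + 2619))/(-14 + 5367))/(-1663) + 15221/((191*(1 + 10*191))) = ((20108 - 547)/5353)*(-1/1663) + 15221/((191*(1 + 1910))) = (19561*(1/5353))*(-1/1663) + 15221/((191*1911)) = (19561/5353)*(-1/1663) + 15221/365001 = -19561/8902039 + 15221*(1/365001) = -19561/8902039 + 15221/365001 = 128358151058/3249253137039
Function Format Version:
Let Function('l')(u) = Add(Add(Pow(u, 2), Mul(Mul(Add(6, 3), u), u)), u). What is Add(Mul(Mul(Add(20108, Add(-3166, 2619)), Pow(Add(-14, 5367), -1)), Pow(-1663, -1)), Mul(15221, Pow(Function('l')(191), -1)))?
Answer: Rational(128358151058, 3249253137039) ≈ 0.039504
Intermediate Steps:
Function('l')(u) = Add(u, Mul(10, Pow(u, 2))) (Function('l')(u) = Add(Add(Pow(u, 2), Mul(Mul(9, u), u)), u) = Add(Add(Pow(u, 2), Mul(9, Pow(u, 2))), u) = Add(Mul(10, Pow(u, 2)), u) = Add(u, Mul(10, Pow(u, 2))))
Add(Mul(Mul(Add(20108, Add(-3166, 2619)), Pow(Add(-14, 5367), -1)), Pow(-1663, -1)), Mul(15221, Pow(Function('l')(191), -1))) = Add(Mul(Mul(Add(20108, Add(-3166, 2619)), Pow(Add(-14, 5367), -1)), Pow(-1663, -1)), Mul(15221, Pow(Mul(191, Add(1, Mul(10, 191))), -1))) = Add(Mul(Mul(Add(20108, -547), Pow(5353, -1)), Rational(-1, 1663)), Mul(15221, Pow(Mul(191, Add(1, 1910)), -1))) = Add(Mul(Mul(19561, Rational(1, 5353)), Rational(-1, 1663)), Mul(15221, Pow(Mul(191, 1911), -1))) = Add(Mul(Rational(19561, 5353), Rational(-1, 1663)), Mul(15221, Pow(365001, -1))) = Add(Rational(-19561, 8902039), Mul(15221, Rational(1, 365001))) = Add(Rational(-19561, 8902039), Rational(15221, 365001)) = Rational(128358151058, 3249253137039)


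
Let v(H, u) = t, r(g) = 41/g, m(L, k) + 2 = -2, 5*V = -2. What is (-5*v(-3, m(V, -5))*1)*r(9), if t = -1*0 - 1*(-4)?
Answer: -820/9 ≈ -91.111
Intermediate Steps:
V = -2/5 (V = (1/5)*(-2) = -2/5 ≈ -0.40000)
m(L, k) = -4 (m(L, k) = -2 - 2 = -4)
t = 4 (t = 0 + 4 = 4)
v(H, u) = 4
(-5*v(-3, m(V, -5))*1)*r(9) = (-5*4*1)*(41/9) = (-20*1)*(41*(1/9)) = -20*41/9 = -820/9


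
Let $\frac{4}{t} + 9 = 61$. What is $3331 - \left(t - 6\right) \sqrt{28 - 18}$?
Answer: $3331 + \frac{77 \sqrt{10}}{13} \approx 3349.7$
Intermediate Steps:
$t = \frac{1}{13}$ ($t = \frac{4}{-9 + 61} = \frac{4}{52} = 4 \cdot \frac{1}{52} = \frac{1}{13} \approx 0.076923$)
$3331 - \left(t - 6\right) \sqrt{28 - 18} = 3331 - \left(\frac{1}{13} - 6\right) \sqrt{28 - 18} = 3331 - - \frac{77 \sqrt{10}}{13} = 3331 + \frac{77 \sqrt{10}}{13}$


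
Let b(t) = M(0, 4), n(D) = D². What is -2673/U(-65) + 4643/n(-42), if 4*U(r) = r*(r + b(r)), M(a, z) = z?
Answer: -451193/6994260 ≈ -0.064509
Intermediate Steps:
b(t) = 4
U(r) = r*(4 + r)/4 (U(r) = (r*(r + 4))/4 = (r*(4 + r))/4 = r*(4 + r)/4)
-2673/U(-65) + 4643/n(-42) = -2673*(-4/(65*(4 - 65))) + 4643/((-42)²) = -2673/((¼)*(-65)*(-61)) + 4643/1764 = -2673/3965/4 + 4643*(1/1764) = -2673*4/3965 + 4643/1764 = -10692/3965 + 4643/1764 = -451193/6994260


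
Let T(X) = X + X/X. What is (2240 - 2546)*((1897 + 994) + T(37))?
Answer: -896274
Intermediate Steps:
T(X) = 1 + X (T(X) = X + 1 = 1 + X)
(2240 - 2546)*((1897 + 994) + T(37)) = (2240 - 2546)*((1897 + 994) + (1 + 37)) = -306*(2891 + 38) = -306*2929 = -896274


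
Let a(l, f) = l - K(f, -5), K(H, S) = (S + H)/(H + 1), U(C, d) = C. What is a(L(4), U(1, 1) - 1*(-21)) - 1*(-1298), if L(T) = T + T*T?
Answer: 30297/23 ≈ 1317.3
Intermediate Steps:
L(T) = T + T**2
K(H, S) = (H + S)/(1 + H)
a(l, f) = l - (-5 + f)/(1 + f) (a(l, f) = l - (f - 5)/(1 + f) = l - (-5 + f)/(1 + f))
a(L(4), U(1, 1) - 1*(-21)) - 1*(-1298) = (5 - (1 - 1*(-21)) + (4*(1 + 4))*(1 + (1 - 1*(-21))))/(1 + (1 - 1*(-21))) - 1*(-1298) = (5 - (1 + 21) + (4*5)*(1 + (1 + 21)))/(1 + (1 + 21)) + 1298 = (5 - 1*22 + 20*(1 + 22))/(1 + 22) + 1298 = (5 - 22 + 20*23)/23 + 1298 = (5 - 22 + 460)/23 + 1298 = (1/23)*443 + 1298 = 443/23 + 1298 = 30297/23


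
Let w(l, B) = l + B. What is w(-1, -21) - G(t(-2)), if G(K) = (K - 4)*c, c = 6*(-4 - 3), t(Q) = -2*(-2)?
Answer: -22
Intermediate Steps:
t(Q) = 4
c = -42 (c = 6*(-7) = -42)
G(K) = 168 - 42*K (G(K) = (K - 4)*(-42) = (-4 + K)*(-42) = 168 - 42*K)
w(l, B) = B + l
w(-1, -21) - G(t(-2)) = (-21 - 1) - (168 - 42*4) = -22 - (168 - 168) = -22 - 1*0 = -22 + 0 = -22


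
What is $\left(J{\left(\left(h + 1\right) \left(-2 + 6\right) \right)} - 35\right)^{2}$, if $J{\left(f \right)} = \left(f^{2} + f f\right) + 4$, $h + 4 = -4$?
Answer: $2362369$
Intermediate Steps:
$h = -8$ ($h = -4 - 4 = -8$)
$J{\left(f \right)} = 4 + 2 f^{2}$ ($J{\left(f \right)} = \left(f^{2} + f^{2}\right) + 4 = 2 f^{2} + 4 = 4 + 2 f^{2}$)
$\left(J{\left(\left(h + 1\right) \left(-2 + 6\right) \right)} - 35\right)^{2} = \left(\left(4 + 2 \left(\left(-8 + 1\right) \left(-2 + 6\right)\right)^{2}\right) - 35\right)^{2} = \left(\left(4 + 2 \left(\left(-7\right) 4\right)^{2}\right) - 35\right)^{2} = \left(\left(4 + 2 \left(-28\right)^{2}\right) - 35\right)^{2} = \left(\left(4 + 2 \cdot 784\right) - 35\right)^{2} = \left(\left(4 + 1568\right) - 35\right)^{2} = \left(1572 - 35\right)^{2} = 1537^{2} = 2362369$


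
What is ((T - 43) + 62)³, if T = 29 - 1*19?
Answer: 24389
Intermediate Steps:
T = 10 (T = 29 - 19 = 10)
((T - 43) + 62)³ = ((10 - 43) + 62)³ = (-33 + 62)³ = 29³ = 24389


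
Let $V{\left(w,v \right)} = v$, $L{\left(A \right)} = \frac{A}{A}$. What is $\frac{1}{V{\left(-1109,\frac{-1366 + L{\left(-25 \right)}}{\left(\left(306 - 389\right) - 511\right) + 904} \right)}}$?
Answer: $- \frac{62}{273} \approx -0.22711$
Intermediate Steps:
$L{\left(A \right)} = 1$
$\frac{1}{V{\left(-1109,\frac{-1366 + L{\left(-25 \right)}}{\left(\left(306 - 389\right) - 511\right) + 904} \right)}} = \frac{1}{\left(-1366 + 1\right) \frac{1}{\left(\left(306 - 389\right) - 511\right) + 904}} = \frac{1}{\left(-1365\right) \frac{1}{\left(-83 - 511\right) + 904}} = \frac{1}{\left(-1365\right) \frac{1}{-594 + 904}} = \frac{1}{\left(-1365\right) \frac{1}{310}} = \frac{1}{- \frac{273}{62}} = - \frac{62}{273}$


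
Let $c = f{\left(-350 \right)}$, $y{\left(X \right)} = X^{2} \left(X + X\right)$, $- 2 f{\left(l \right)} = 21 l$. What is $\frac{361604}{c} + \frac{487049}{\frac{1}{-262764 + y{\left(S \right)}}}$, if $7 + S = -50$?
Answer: $- \frac{1133278397874646}{3675} \approx -3.0838 \cdot 10^{11}$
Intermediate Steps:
$S = -57$ ($S = -7 - 50 = -57$)
$f{\left(l \right)} = - \frac{21 l}{2}$
$y{\left(X \right)} = 2 X^{3}$ ($y{\left(X \right)} = X^{2} \cdot 2 X = 2 X^{3}$)
$c = 3675$ ($c = \left(- \frac{21}{2}\right) \left(-350\right) = 3675$)
$\frac{361604}{c} + \frac{487049}{\frac{1}{-262764 + y{\left(S \right)}}} = \frac{361604}{3675} + \frac{487049}{\frac{1}{-262764 + 2 \left(-57\right)^{3}}} = 361604 \cdot \frac{1}{3675} + \frac{487049}{\frac{1}{-262764 + 2 \left(-185193\right)}} = \frac{361604}{3675} + \frac{487049}{\frac{1}{-262764 - 370386}} = \frac{361604}{3675} + \frac{487049}{\frac{1}{-633150}} = \frac{361604}{3675} + \frac{487049}{- \frac{1}{633150}} = \frac{361604}{3675} + 487049 \left(-633150\right) = \frac{361604}{3675} - 308375074350 = - \frac{1133278397874646}{3675}$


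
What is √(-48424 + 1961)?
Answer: I*√46463 ≈ 215.55*I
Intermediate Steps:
√(-48424 + 1961) = √(-46463) = I*√46463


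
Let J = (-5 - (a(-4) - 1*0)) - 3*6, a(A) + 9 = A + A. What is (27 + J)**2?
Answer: 441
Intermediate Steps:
a(A) = -9 + 2*A (a(A) = -9 + (A + A) = -9 + 2*A)
J = -6 (J = (-5 - ((-9 + 2*(-4)) - 1*0)) - 3*6 = (-5 - ((-9 - 8) + 0)) - 18 = (-5 - (-17 + 0)) - 18 = (-5 - 1*(-17)) - 18 = (-5 + 17) - 18 = 12 - 18 = -6)
(27 + J)**2 = (27 - 6)**2 = 21**2 = 441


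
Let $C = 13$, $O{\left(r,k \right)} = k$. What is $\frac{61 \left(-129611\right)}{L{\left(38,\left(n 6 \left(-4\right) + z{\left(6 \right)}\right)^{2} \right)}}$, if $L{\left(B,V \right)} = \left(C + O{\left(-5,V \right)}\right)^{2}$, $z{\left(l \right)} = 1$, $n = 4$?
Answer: $- \frac{7906271}{81685444} \approx -0.096789$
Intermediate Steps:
$L{\left(B,V \right)} = \left(13 + V\right)^{2}$
$\frac{61 \left(-129611\right)}{L{\left(38,\left(n 6 \left(-4\right) + z{\left(6 \right)}\right)^{2} \right)}} = \frac{61 \left(-129611\right)}{\left(13 + \left(4 \cdot 6 \left(-4\right) + 1\right)^{2}\right)^{2}} = - \frac{7906271}{\left(13 + \left(24 \left(-4\right) + 1\right)^{2}\right)^{2}} = - \frac{7906271}{\left(13 + \left(-96 + 1\right)^{2}\right)^{2}} = - \frac{7906271}{\left(13 + \left(-95\right)^{2}\right)^{2}} = - \frac{7906271}{\left(13 + 9025\right)^{2}} = - \frac{7906271}{9038^{2}} = - \frac{7906271}{81685444}$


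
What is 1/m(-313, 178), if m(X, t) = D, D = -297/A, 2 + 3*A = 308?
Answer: -34/99 ≈ -0.34343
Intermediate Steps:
A = 102 (A = -⅔ + (⅓)*308 = -⅔ + 308/3 = 102)
D = -99/34 (D = -297/102 = -297*1/102 = -99/34 ≈ -2.9118)
m(X, t) = -99/34
1/m(-313, 178) = 1/(-99/34) = -34/99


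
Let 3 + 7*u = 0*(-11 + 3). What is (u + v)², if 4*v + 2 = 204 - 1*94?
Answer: 34596/49 ≈ 706.04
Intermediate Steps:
u = -3/7 (u = -3/7 + (0*(-11 + 3))/7 = -3/7 + (0*(-8))/7 = -3/7 + (⅐)*0 = -3/7 + 0 = -3/7 ≈ -0.42857)
v = 27 (v = -½ + (204 - 1*94)/4 = -½ + (204 - 94)/4 = -½ + (¼)*110 = -½ + 55/2 = 27)
(u + v)² = (-3/7 + 27)² = (186/7)² = 34596/49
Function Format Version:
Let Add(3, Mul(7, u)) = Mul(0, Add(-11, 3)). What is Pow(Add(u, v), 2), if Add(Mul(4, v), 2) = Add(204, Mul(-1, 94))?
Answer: Rational(34596, 49) ≈ 706.04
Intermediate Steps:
u = Rational(-3, 7) (u = Add(Rational(-3, 7), Mul(Rational(1, 7), Mul(0, Add(-11, 3)))) = Add(Rational(-3, 7), Mul(Rational(1, 7), Mul(0, -8))) = Add(Rational(-3, 7), Mul(Rational(1, 7), 0)) = Add(Rational(-3, 7), 0) = Rational(-3, 7) ≈ -0.42857)
v = 27 (v = Add(Rational(-1, 2), Mul(Rational(1, 4), Add(204, Mul(-1, 94)))) = Add(Rational(-1, 2), Mul(Rational(1, 4), Add(204, -94))) = Add(Rational(-1, 2), Mul(Rational(1, 4), 110)) = Add(Rational(-1, 2), Rational(55, 2)) = 27)
Pow(Add(u, v), 2) = Pow(Add(Rational(-3, 7), 27), 2) = Pow(Rational(186, 7), 2) = Rational(34596, 49)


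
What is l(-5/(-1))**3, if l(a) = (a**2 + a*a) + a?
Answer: 166375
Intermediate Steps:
l(a) = a + 2*a**2 (l(a) = (a**2 + a**2) + a = 2*a**2 + a = a + 2*a**2)
l(-5/(-1))**3 = ((-5/(-1))*(1 + 2*(-5/(-1))))**3 = ((-5*(-1))*(1 + 2*(-5*(-1))))**3 = (5*(1 + 2*5))**3 = (5*(1 + 10))**3 = (5*11)**3 = 55**3 = 166375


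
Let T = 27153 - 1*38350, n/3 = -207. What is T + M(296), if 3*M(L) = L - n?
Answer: -32674/3 ≈ -10891.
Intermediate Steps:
n = -621 (n = 3*(-207) = -621)
T = -11197 (T = 27153 - 38350 = -11197)
M(L) = 207 + L/3 (M(L) = (L - 1*(-621))/3 = (L + 621)/3 = (621 + L)/3 = 207 + L/3)
T + M(296) = -11197 + (207 + (⅓)*296) = -11197 + (207 + 296/3) = -11197 + 917/3 = -32674/3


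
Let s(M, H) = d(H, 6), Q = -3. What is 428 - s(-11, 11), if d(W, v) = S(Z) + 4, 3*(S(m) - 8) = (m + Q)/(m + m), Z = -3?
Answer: 1247/3 ≈ 415.67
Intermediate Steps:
S(m) = 8 + (-3 + m)/(6*m) (S(m) = 8 + ((m - 3)/(m + m))/3 = 8 + ((-3 + m)/((2*m)))/3 = 8 + ((-3 + m)*(1/(2*m)))/3 = 8 + ((-3 + m)/(2*m))/3 = 8 + (-3 + m)/(6*m))
d(W, v) = 37/3 (d(W, v) = (1/6)*(-3 + 49*(-3))/(-3) + 4 = (1/6)*(-1/3)*(-3 - 147) + 4 = (1/6)*(-1/3)*(-150) + 4 = 25/3 + 4 = 37/3)
s(M, H) = 37/3
428 - s(-11, 11) = 428 - 1*37/3 = 428 - 37/3 = 1247/3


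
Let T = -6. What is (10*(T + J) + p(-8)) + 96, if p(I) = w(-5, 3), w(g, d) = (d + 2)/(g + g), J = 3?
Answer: 131/2 ≈ 65.500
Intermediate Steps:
w(g, d) = (2 + d)/(2*g) (w(g, d) = (2 + d)/((2*g)) = (2 + d)*(1/(2*g)) = (2 + d)/(2*g))
p(I) = -½ (p(I) = (½)*(2 + 3)/(-5) = (½)*(-⅕)*5 = -½)
(10*(T + J) + p(-8)) + 96 = (10*(-6 + 3) - ½) + 96 = (10*(-3) - ½) + 96 = (-30 - ½) + 96 = -61/2 + 96 = 131/2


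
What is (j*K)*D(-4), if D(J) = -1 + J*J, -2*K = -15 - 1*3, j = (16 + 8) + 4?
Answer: 3780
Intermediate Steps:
j = 28 (j = 24 + 4 = 28)
K = 9 (K = -(-15 - 1*3)/2 = -(-15 - 3)/2 = -1/2*(-18) = 9)
D(J) = -1 + J**2
(j*K)*D(-4) = (28*9)*(-1 + (-4)**2) = 252*(-1 + 16) = 252*15 = 3780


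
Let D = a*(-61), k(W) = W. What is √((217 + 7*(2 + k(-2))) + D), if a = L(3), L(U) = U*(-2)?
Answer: √583 ≈ 24.145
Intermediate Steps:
L(U) = -2*U
a = -6 (a = -2*3 = -6)
D = 366 (D = -6*(-61) = 366)
√((217 + 7*(2 + k(-2))) + D) = √((217 + 7*(2 - 2)) + 366) = √((217 + 7*0) + 366) = √((217 + 0) + 366) = √(217 + 366) = √583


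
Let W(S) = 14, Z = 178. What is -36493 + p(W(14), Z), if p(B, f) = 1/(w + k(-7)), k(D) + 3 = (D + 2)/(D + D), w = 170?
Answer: -85503085/2343 ≈ -36493.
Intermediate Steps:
k(D) = -3 + (2 + D)/(2*D) (k(D) = -3 + (D + 2)/(D + D) = -3 + (2 + D)/((2*D)) = -3 + (2 + D)*(1/(2*D)) = -3 + (2 + D)/(2*D))
p(B, f) = 14/2343 (p(B, f) = 1/(170 + (-5/2 + 1/(-7))) = 1/(170 + (-5/2 - 1/7)) = 1/(170 - 37/14) = 1/(2343/14) = 14/2343)
-36493 + p(W(14), Z) = -36493 + 14/2343 = -85503085/2343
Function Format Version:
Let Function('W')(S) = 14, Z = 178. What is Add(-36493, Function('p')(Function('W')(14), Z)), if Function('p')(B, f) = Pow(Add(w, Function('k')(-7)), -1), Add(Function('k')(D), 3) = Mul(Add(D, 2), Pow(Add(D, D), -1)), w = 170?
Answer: Rational(-85503085, 2343) ≈ -36493.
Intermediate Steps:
Function('k')(D) = Add(-3, Mul(Rational(1, 2), Pow(D, -1), Add(2, D))) (Function('k')(D) = Add(-3, Mul(Add(D, 2), Pow(Add(D, D), -1))) = Add(-3, Mul(Add(2, D), Pow(Mul(2, D), -1))) = Add(-3, Mul(Add(2, D), Mul(Rational(1, 2), Pow(D, -1)))) = Add(-3, Mul(Rational(1, 2), Pow(D, -1), Add(2, D))))
Function('p')(B, f) = Rational(14, 2343) (Function('p')(B, f) = Pow(Add(170, Add(Rational(-5, 2), Pow(-7, -1))), -1) = Pow(Add(170, Add(Rational(-5, 2), Rational(-1, 7))), -1) = Pow(Add(170, Rational(-37, 14)), -1) = Pow(Rational(2343, 14), -1) = Rational(14, 2343))
Add(-36493, Function('p')(Function('W')(14), Z)) = Add(-36493, Rational(14, 2343)) = Rational(-85503085, 2343)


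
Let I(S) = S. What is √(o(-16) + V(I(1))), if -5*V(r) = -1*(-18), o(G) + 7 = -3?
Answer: 2*I*√85/5 ≈ 3.6878*I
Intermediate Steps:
o(G) = -10 (o(G) = -7 - 3 = -10)
V(r) = -18/5 (V(r) = -(-1)*(-18)/5 = -⅕*18 = -18/5)
√(o(-16) + V(I(1))) = √(-10 - 18/5) = √(-68/5) = 2*I*√85/5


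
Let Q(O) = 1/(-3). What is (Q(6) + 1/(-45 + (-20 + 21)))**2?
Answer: 2209/17424 ≈ 0.12678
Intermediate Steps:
Q(O) = -1/3
(Q(6) + 1/(-45 + (-20 + 21)))**2 = (-1/3 + 1/(-45 + (-20 + 21)))**2 = (-1/3 + 1/(-45 + 1))**2 = (-1/3 + 1/(-44))**2 = (-1/3 - 1/44)**2 = (-47/132)**2 = 2209/17424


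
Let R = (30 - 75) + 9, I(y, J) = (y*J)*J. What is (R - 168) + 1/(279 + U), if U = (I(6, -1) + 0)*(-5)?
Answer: -50795/249 ≈ -204.00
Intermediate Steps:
I(y, J) = y*J² (I(y, J) = (J*y)*J = y*J²)
U = -30 (U = (6*(-1)² + 0)*(-5) = (6*1 + 0)*(-5) = (6 + 0)*(-5) = 6*(-5) = -30)
R = -36 (R = -45 + 9 = -36)
(R - 168) + 1/(279 + U) = (-36 - 168) + 1/(279 - 30) = -204 + 1/249 = -50795/249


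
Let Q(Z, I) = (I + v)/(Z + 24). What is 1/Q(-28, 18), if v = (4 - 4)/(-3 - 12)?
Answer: -2/9 ≈ -0.22222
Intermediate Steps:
v = 0 (v = 0/(-15) = 0*(-1/15) = 0)
Q(Z, I) = I/(24 + Z) (Q(Z, I) = (I + 0)/(Z + 24) = I/(24 + Z))
1/Q(-28, 18) = 1/(18/(24 - 28)) = 1/(18/(-4)) = 1/(18*(-¼)) = 1/(-9/2) = -2/9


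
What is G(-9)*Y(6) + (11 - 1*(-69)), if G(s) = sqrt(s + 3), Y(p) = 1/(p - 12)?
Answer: 80 - I*sqrt(6)/6 ≈ 80.0 - 0.40825*I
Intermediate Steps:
Y(p) = 1/(-12 + p)
G(s) = sqrt(3 + s)
G(-9)*Y(6) + (11 - 1*(-69)) = sqrt(3 - 9)/(-12 + 6) + (11 - 1*(-69)) = sqrt(-6)/(-6) + (11 + 69) = (I*sqrt(6))*(-1/6) + 80 = -I*sqrt(6)/6 + 80 = 80 - I*sqrt(6)/6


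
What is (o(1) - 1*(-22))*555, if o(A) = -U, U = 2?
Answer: 11100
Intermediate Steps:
o(A) = -2 (o(A) = -1*2 = -2)
(o(1) - 1*(-22))*555 = (-2 - 1*(-22))*555 = (-2 + 22)*555 = 20*555 = 11100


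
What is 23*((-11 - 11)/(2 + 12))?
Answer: -253/7 ≈ -36.143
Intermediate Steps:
23*((-11 - 11)/(2 + 12)) = 23*(-22/14) = 23*(-22*1/14) = 23*(-11/7) = -253/7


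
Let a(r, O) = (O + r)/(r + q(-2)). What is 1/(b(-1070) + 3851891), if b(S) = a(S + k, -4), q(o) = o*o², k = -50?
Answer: 282/1086233543 ≈ 2.5961e-7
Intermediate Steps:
q(o) = o³
a(r, O) = (O + r)/(-8 + r) (a(r, O) = (O + r)/(r + (-2)³) = (O + r)/(r - 8) = (O + r)/(-8 + r))
b(S) = (-54 + S)/(-58 + S) (b(S) = (-4 + (S - 50))/(-8 + (S - 50)) = (-4 + (-50 + S))/(-8 + (-50 + S)) = (-54 + S)/(-58 + S))
1/(b(-1070) + 3851891) = 1/((-54 - 1070)/(-58 - 1070) + 3851891) = 1/(-1124/(-1128) + 3851891) = 1/(-1/1128*(-1124) + 3851891) = 1/(281/282 + 3851891) = 1/(1086233543/282) = 282/1086233543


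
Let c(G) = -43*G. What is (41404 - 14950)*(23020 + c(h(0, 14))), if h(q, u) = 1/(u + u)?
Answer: 8525026359/14 ≈ 6.0893e+8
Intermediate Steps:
h(q, u) = 1/(2*u)
(41404 - 14950)*(23020 + c(h(0, 14))) = (41404 - 14950)*(23020 - 43/(2*14)) = 26454*(23020 - 43/(2*14)) = 26454*(23020 - 43*1/28) = 26454*(23020 - 43/28) = 26454*(644517/28) = 8525026359/14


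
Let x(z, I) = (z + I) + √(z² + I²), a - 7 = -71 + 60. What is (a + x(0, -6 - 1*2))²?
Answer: 16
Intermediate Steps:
a = -4 (a = 7 + (-71 + 60) = 7 - 11 = -4)
x(z, I) = I + z + √(I² + z²) (x(z, I) = (I + z) + √(I² + z²) = I + z + √(I² + z²))
(a + x(0, -6 - 1*2))² = (-4 + ((-6 - 1*2) + 0 + √((-6 - 1*2)² + 0²)))² = (-4 + ((-6 - 2) + 0 + √((-6 - 2)² + 0)))² = (-4 + (-8 + 0 + √((-8)² + 0)))² = (-4 + (-8 + 0 + √(64 + 0)))² = (-4 + (-8 + 0 + √64))² = (-4 + (-8 + 0 + 8))² = (-4 + 0)² = (-4)² = 16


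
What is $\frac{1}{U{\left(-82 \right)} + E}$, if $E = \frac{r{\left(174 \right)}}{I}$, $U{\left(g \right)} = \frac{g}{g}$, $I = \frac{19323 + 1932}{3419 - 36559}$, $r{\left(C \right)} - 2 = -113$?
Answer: $\frac{1417}{246653} \approx 0.0057449$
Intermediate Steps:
$r{\left(C \right)} = -111$ ($r{\left(C \right)} = 2 - 113 = -111$)
$I = - \frac{4251}{6628}$ ($I = \frac{21255}{3419 - 36559} = \frac{21255}{-33140} = 21255 \left(- \frac{1}{33140}\right) = - \frac{4251}{6628} \approx -0.64137$)
$U{\left(g \right)} = 1$
$E = \frac{245236}{1417}$ ($E = - \frac{111}{- \frac{4251}{6628}} = \left(-111\right) \left(- \frac{6628}{4251}\right) = \frac{245236}{1417} \approx 173.07$)
$\frac{1}{U{\left(-82 \right)} + E} = \frac{1}{1 + \frac{245236}{1417}} = \frac{1}{\frac{246653}{1417}} = \frac{1417}{246653}$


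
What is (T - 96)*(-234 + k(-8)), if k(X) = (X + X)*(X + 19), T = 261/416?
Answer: 8133375/208 ≈ 39103.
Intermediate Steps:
T = 261/416 (T = 261*(1/416) = 261/416 ≈ 0.62740)
k(X) = 2*X*(19 + X) (k(X) = (2*X)*(19 + X) = 2*X*(19 + X))
(T - 96)*(-234 + k(-8)) = (261/416 - 96)*(-234 + 2*(-8)*(19 - 8)) = -39675*(-234 + 2*(-8)*11)/416 = -39675*(-234 - 176)/416 = -39675/416*(-410) = 8133375/208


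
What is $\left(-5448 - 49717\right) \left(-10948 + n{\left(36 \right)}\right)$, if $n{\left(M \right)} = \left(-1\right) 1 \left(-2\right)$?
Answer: $603836090$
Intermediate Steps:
$n{\left(M \right)} = 2$ ($n{\left(M \right)} = \left(-1\right) \left(-2\right) = 2$)
$\left(-5448 - 49717\right) \left(-10948 + n{\left(36 \right)}\right) = \left(-5448 - 49717\right) \left(-10948 + 2\right) = \left(-55165\right) \left(-10946\right) = 603836090$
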